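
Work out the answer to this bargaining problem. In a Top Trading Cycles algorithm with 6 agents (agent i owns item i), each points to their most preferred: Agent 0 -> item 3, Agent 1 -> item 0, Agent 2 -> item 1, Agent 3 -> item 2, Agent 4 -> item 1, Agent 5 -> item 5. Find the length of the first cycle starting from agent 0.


Step 1: Trace the pointer graph from agent 0: 0 -> 3 -> 2 -> 1 -> 0
Step 2: A cycle is detected when we revisit agent 0
Step 3: The cycle is: 0 -> 3 -> 2 -> 1 -> 0
Step 4: Cycle length = 4

4


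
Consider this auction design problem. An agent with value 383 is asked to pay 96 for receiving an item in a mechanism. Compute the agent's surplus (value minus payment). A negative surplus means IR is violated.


Step 1: Surplus = value - payment = 383 - 96 = 287
Step 2: IR is satisfied (surplus >= 0)

287


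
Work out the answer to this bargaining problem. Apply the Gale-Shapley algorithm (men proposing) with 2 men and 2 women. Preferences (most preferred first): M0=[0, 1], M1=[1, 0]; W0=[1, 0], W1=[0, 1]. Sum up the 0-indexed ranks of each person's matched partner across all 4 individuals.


Step 1: Run Gale-Shapley (men propose, women hold best offer):
  M0 proposes to W0; she accepts
  M1 proposes to W1; she accepts
Step 2: Final matching: W0-M0, W1-M1
Step 3: 0-indexed ranks (man's rank of his match, then woman's): 0 + 1 + 0 + 1
Step 4: Total rank sum = 2

2


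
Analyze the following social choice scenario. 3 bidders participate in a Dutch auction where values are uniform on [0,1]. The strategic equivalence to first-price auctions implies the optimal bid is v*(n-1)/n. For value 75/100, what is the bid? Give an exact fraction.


Step 1: Dutch auctions are strategically equivalent to first-price auctions
Step 2: The equilibrium bid is b(v) = v*(n-1)/n
Step 3: b = 3/4 * 2/3
Step 4: b = 1/2

1/2


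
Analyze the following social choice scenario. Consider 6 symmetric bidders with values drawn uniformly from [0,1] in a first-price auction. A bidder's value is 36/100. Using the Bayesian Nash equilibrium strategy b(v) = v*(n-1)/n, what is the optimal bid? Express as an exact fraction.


Step 1: The symmetric BNE bidding function is b(v) = v * (n-1) / n
Step 2: Substitute v = 9/25 and n = 6
Step 3: b = 9/25 * 5/6
Step 4: b = 3/10

3/10


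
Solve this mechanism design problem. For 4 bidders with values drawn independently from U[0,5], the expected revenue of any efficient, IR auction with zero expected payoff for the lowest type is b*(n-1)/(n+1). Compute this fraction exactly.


Step 1: By Revenue Equivalence, expected revenue = b*(n-1)/(n+1)
Step 2: Substituting n = 4, b = 5
Step 3: Revenue = 5*(4-1)/(4+1) = 5*3/5
Step 4: Revenue = 15/5 = 3

3


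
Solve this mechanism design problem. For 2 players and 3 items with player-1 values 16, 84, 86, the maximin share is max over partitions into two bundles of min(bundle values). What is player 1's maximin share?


Step 1: Item values = 16, 84, 86
Step 2: Enumerate all 2-bundle partitions and take the smaller bundle:
  Partition 1: {16} vs {84,86} -> bundles 16, 170; min = 16
  Partition 2: {84} vs {16,86} -> bundles 84, 102; min = 84
  Partition 3: {86} vs {16,84} -> bundles 86, 100; min = 86
Step 3: MMS = max(16, 84, 86) = 86

86


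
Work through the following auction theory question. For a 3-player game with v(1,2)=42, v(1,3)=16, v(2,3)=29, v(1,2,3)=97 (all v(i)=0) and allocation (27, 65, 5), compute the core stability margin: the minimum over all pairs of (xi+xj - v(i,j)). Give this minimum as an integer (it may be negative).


Step 1: Slack for coalition (1,2): x1+x2 - v12 = 92 - 42 = 50
Step 2: Slack for coalition (1,3): x1+x3 - v13 = 32 - 16 = 16
Step 3: Slack for coalition (2,3): x2+x3 - v23 = 70 - 29 = 41
Step 4: Minimum slack = min(50, 16, 41) = 16, attained by (1,3); no pair can gain by deviating, so the allocation is in the core

16


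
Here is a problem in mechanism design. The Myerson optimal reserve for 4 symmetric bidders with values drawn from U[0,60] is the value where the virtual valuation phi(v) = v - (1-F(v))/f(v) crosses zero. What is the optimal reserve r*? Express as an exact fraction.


Step 1: For U[0,60], F(v) = v/60 and f(v) = 1/60
Step 2: phi(v) = v - (1 - v/60)/(1/60) = v - (60 - v) = 2v - 60
Step 3: Set phi(r*) = 0: 2r* - 60 = 0
Step 4: r* = 60/2 = 30 (the number of bidders n = 4 does not enter)

30


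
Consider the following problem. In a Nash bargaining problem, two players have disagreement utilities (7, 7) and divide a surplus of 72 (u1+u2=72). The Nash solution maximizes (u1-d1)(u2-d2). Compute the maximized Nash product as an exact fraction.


Step 1: The Nash solution splits surplus symmetrically above the disagreement point
Step 2: u1 = (total + d1 - d2)/2 = (72 + 7 - 7)/2 = 36
Step 3: u2 = (total - d1 + d2)/2 = (72 - 7 + 7)/2 = 36
Step 4: Nash product = (36 - 7) * (36 - 7)
Step 5: = 29 * 29 = 841

841


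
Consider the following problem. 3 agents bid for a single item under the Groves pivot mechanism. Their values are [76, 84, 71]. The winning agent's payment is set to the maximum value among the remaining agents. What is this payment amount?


Step 1: The efficient winner is agent 1 with value 84
Step 2: Other agents' values: [76, 71]
Step 3: Pivot payment = max(others) = 76
Step 4: The winner pays 76

76


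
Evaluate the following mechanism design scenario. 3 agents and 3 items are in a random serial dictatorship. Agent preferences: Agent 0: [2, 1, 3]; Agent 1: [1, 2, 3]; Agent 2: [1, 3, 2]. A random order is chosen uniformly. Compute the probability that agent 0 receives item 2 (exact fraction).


Step 1: Agent 0 wants item 2
Step 2: There are 6 possible orderings of agents
Step 3: In 5 orderings, agent 0 gets item 2
Step 4: Probability = 5/6

5/6


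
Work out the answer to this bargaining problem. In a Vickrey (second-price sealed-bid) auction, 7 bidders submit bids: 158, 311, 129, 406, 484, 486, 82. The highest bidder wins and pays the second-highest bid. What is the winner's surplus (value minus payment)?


Step 1: Sort bids in descending order: 486, 484, 406, 311, 158, 129, 82
Step 2: The winning bid is the highest: 486
Step 3: The payment equals the second-highest bid: 484
Step 4: Surplus = winner's bid - payment = 486 - 484 = 2

2


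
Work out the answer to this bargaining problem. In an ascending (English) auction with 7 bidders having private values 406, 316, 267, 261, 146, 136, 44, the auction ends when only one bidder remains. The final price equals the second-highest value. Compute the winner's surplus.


Step 1: Identify the highest value: 406
Step 2: Identify the second-highest value: 316
Step 3: The final price = second-highest value = 316
Step 4: Surplus = 406 - 316 = 90

90


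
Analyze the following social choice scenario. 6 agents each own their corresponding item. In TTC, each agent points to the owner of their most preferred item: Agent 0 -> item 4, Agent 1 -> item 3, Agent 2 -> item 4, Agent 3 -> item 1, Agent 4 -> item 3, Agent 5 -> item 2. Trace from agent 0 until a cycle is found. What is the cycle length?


Step 1: Trace the pointer graph from agent 0: 0 -> 4 -> 3 -> 1 -> 3
Step 2: A cycle is detected when we revisit agent 3
Step 3: The cycle is: 3 -> 1 -> 3
Step 4: Cycle length = 2

2


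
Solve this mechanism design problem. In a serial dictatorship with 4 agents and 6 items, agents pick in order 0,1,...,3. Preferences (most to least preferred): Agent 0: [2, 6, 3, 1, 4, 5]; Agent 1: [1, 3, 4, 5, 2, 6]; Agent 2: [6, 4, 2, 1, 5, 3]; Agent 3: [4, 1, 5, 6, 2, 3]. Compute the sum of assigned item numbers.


Step 1: Agent 0 picks item 2
Step 2: Agent 1 picks item 1
Step 3: Agent 2 picks item 6
Step 4: Agent 3 picks item 4
Step 5: Sum = 2 + 1 + 6 + 4 = 13

13


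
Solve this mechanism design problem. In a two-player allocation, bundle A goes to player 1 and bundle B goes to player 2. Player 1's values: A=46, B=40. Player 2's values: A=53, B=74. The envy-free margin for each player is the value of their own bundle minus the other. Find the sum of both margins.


Step 1: Player 1's margin = v1(A) - v1(B) = 46 - 40 = 6
Step 2: Player 2's margin = v2(B) - v2(A) = 74 - 53 = 21
Step 3: Total margin = 6 + 21 = 27

27


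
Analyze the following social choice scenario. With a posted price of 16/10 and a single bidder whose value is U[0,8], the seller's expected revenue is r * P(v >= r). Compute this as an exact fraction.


Step 1: Posted price r = 8/5, value support [0,8]
Step 2: P(v >= r) = (8 - 8/5)/8 = 4/5
Step 3: Expected revenue = r * P(v >= r) = 8/5 * 4/5
Step 4: Revenue = 32/25

32/25


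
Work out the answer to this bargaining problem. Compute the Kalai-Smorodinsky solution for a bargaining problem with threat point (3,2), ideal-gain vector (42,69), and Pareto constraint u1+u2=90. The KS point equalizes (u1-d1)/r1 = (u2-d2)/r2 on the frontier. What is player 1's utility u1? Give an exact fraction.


Step 1: At the KS point, (u1-d1)/r1 = (u2-d2)/r2 = t and u1+u2 = 90
Step 2: u1 = d1 + r1*t and u2 = d2 + r2*t, so (d1 + r1*t) + (d2 + r2*t) = 90
Step 3: t = (90 - 3 - 2)/(42 + 69) = 85/111
Step 4: u1 = d1 + r1*t = 3 + 42 * 85/111 = 1301/37
Step 5: (Check: u2 = d2 + r2*t = 2029/37; u1+u2 = 1301/37 + 2029/37 = 90, on the frontier.)

1301/37


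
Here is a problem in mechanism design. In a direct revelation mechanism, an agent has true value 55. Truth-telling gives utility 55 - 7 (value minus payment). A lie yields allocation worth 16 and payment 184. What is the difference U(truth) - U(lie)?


Step 1: U(truth) = value - payment = 55 - 7 = 48
Step 2: U(lie) = allocation - payment = 16 - 184 = -168
Step 3: IC gap = 48 - (-168) = 216

216


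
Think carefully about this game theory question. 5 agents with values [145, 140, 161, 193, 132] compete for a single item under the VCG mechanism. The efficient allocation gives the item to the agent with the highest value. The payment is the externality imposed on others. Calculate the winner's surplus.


Step 1: The winner is the agent with the highest value: agent 3 with value 193
Step 2: Values of other agents: [145, 140, 161, 132]
Step 3: VCG payment = max of others' values = 161
Step 4: Surplus = 193 - 161 = 32

32


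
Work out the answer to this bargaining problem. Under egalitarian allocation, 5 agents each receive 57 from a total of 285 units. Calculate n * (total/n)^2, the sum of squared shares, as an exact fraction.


Step 1: Each agent's share = 285/5 = 57
Step 2: Square of each share = (57)^2 = 3249
Step 3: Sum of squares = 5 * 3249 = 16245

16245


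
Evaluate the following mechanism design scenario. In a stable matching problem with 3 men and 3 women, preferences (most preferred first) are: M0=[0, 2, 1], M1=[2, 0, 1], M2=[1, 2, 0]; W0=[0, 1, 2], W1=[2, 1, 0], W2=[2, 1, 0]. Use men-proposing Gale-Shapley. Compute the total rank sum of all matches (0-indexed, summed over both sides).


Step 1: Run Gale-Shapley (men propose, women hold best offer):
  M0 proposes to W0; she accepts
  M1 proposes to W2; she accepts
  M2 proposes to W1; she accepts
Step 2: Final matching: W0-M0, W1-M2, W2-M1
Step 3: 0-indexed ranks (man's rank of his match, then woman's): 0 + 0 + 0 + 0 + 0 + 1
Step 4: Total rank sum = 1

1


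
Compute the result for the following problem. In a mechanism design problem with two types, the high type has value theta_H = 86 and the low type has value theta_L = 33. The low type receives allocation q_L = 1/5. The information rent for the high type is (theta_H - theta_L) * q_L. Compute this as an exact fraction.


Step 1: theta_H - theta_L = 86 - 33 = 53
Step 2: Information rent = (theta_H - theta_L) * q_L
Step 3: = 53 * 1/5
Step 4: = 53/5

53/5


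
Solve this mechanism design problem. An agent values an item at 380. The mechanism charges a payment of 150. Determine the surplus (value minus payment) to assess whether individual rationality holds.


Step 1: Surplus = value - payment = 380 - 150 = 230
Step 2: IR is satisfied (surplus >= 0)

230


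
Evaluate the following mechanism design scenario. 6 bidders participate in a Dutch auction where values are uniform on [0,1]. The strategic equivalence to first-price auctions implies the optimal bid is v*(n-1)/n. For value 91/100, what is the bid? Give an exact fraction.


Step 1: Dutch auctions are strategically equivalent to first-price auctions
Step 2: The equilibrium bid is b(v) = v*(n-1)/n
Step 3: b = 91/100 * 5/6
Step 4: b = 91/120

91/120


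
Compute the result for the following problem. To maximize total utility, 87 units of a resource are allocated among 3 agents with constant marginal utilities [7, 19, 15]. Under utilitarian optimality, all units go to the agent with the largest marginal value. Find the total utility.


Step 1: The marginal utilities are [7, 19, 15]
Step 2: The highest marginal utility is 19
Step 3: All 87 units go to that agent
Step 4: Total utility = 19 * 87 = 1653

1653


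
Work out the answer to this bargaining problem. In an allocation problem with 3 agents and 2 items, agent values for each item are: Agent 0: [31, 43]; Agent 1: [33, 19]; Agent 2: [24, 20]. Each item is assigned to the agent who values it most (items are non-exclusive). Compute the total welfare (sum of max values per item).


Step 1: For each item, find the maximum value among all agents.
Step 2: Item 0 -> Agent 1 (value 33)
Step 3: Item 1 -> Agent 0 (value 43)
Step 4: Total welfare = 33 + 43 = 76

76


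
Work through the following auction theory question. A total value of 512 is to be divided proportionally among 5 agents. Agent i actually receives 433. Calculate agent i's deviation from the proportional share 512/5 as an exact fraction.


Step 1: Proportional share = 512/5
Step 2: Agent's actual allocation = 433
Step 3: Excess = 433 - 512/5 = 1653/5

1653/5


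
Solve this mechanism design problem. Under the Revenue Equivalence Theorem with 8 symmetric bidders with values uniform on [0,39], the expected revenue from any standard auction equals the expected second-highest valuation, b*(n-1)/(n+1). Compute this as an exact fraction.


Step 1: By Revenue Equivalence, expected revenue = b*(n-1)/(n+1)
Step 2: Substituting n = 8, b = 39
Step 3: Revenue = 39*(8-1)/(8+1) = 39*7/9
Step 4: Revenue = 273/9 = 91/3

91/3


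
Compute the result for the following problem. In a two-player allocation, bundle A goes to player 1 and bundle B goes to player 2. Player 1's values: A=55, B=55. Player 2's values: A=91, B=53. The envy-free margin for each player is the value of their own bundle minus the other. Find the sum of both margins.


Step 1: Player 1's margin = v1(A) - v1(B) = 55 - 55 = 0
Step 2: Player 2's margin = v2(B) - v2(A) = 53 - 91 = -38
Step 3: Total margin = 0 + -38 = -38

-38


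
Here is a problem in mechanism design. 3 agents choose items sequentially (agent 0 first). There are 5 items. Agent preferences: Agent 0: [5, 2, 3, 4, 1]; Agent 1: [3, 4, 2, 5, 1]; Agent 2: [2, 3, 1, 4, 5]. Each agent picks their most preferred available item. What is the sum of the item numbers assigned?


Step 1: Agent 0 picks item 5
Step 2: Agent 1 picks item 3
Step 3: Agent 2 picks item 2
Step 4: Sum = 5 + 3 + 2 = 10

10


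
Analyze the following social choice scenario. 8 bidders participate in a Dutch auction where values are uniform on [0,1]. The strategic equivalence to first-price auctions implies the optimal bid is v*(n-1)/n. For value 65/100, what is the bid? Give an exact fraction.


Step 1: Dutch auctions are strategically equivalent to first-price auctions
Step 2: The equilibrium bid is b(v) = v*(n-1)/n
Step 3: b = 13/20 * 7/8
Step 4: b = 91/160

91/160


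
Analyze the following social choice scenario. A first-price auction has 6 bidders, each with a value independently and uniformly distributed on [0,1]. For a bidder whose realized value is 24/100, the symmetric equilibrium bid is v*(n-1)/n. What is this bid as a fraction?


Step 1: The symmetric BNE bidding function is b(v) = v * (n-1) / n
Step 2: Substitute v = 6/25 and n = 6
Step 3: b = 6/25 * 5/6
Step 4: b = 1/5

1/5


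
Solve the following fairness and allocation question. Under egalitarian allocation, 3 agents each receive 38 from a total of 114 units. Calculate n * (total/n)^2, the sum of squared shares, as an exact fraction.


Step 1: Each agent's share = 114/3 = 38
Step 2: Square of each share = (38)^2 = 1444
Step 3: Sum of squares = 3 * 1444 = 4332

4332


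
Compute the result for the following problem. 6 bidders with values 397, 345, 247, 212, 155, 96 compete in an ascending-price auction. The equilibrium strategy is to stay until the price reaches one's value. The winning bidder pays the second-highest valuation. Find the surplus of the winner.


Step 1: Identify the highest value: 397
Step 2: Identify the second-highest value: 345
Step 3: The final price = second-highest value = 345
Step 4: Surplus = 397 - 345 = 52

52


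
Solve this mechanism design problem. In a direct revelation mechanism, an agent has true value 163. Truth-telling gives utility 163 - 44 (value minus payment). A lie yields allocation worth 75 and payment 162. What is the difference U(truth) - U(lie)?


Step 1: U(truth) = value - payment = 163 - 44 = 119
Step 2: U(lie) = allocation - payment = 75 - 162 = -87
Step 3: IC gap = 119 - (-87) = 206

206


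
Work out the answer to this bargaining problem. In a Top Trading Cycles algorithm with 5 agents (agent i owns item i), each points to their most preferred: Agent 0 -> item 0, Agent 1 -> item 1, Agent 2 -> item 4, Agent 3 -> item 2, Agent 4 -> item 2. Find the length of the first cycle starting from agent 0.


Step 1: Trace the pointer graph from agent 0: 0 -> 0
Step 2: A cycle is detected when we revisit agent 0
Step 3: The cycle is: 0 -> 0
Step 4: Cycle length = 1

1


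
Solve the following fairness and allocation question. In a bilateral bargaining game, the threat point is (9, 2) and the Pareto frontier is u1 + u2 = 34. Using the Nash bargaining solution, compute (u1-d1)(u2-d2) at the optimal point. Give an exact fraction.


Step 1: The Nash solution splits surplus symmetrically above the disagreement point
Step 2: u1 = (total + d1 - d2)/2 = (34 + 9 - 2)/2 = 41/2
Step 3: u2 = (total - d1 + d2)/2 = (34 - 9 + 2)/2 = 27/2
Step 4: Nash product = (41/2 - 9) * (27/2 - 2)
Step 5: = 23/2 * 23/2 = 529/4

529/4


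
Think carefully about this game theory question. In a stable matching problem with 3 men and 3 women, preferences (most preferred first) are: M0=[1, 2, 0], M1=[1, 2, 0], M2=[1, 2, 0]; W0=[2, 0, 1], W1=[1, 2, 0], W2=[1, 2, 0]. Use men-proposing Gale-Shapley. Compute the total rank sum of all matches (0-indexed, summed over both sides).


Step 1: Run Gale-Shapley (men propose, women hold best offer):
  M0 proposes to W1; she accepts
  M1 proposes to W1; she switches from M0
  M2 proposes to W1; rejected
  M2 proposes to W2; she accepts
  M0 proposes to W2; rejected
  M0 proposes to W0; she accepts
Step 2: Final matching: W0-M0, W1-M1, W2-M2
Step 3: 0-indexed ranks (man's rank of his match, then woman's): 2 + 1 + 0 + 0 + 1 + 1
Step 4: Total rank sum = 5

5


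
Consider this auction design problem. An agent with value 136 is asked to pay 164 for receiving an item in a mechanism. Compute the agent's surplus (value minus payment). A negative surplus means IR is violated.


Step 1: Surplus = value - payment = 136 - 164 = -28
Step 2: IR is violated (surplus < 0)

-28


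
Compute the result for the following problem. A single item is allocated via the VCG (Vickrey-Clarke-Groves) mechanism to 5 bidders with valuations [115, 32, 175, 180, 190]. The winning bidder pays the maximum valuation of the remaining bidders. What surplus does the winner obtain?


Step 1: The winner is the agent with the highest value: agent 4 with value 190
Step 2: Values of other agents: [115, 32, 175, 180]
Step 3: VCG payment = max of others' values = 180
Step 4: Surplus = 190 - 180 = 10

10


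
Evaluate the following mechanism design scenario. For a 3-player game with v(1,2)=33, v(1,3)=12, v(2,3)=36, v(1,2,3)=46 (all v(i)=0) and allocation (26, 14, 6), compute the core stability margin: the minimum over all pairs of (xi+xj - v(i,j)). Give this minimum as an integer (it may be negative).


Step 1: Slack for coalition (1,2): x1+x2 - v12 = 40 - 33 = 7
Step 2: Slack for coalition (1,3): x1+x3 - v13 = 32 - 12 = 20
Step 3: Slack for coalition (2,3): x2+x3 - v23 = 20 - 36 = -16
Step 4: Minimum slack = min(7, 20, -16) = -16, attained by (2,3); coalition (2,3) can block (slack < 0), so the allocation is not in the core

-16


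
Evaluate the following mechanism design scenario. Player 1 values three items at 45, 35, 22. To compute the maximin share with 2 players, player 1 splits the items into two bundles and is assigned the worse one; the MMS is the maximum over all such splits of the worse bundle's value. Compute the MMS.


Step 1: Item values = 45, 35, 22
Step 2: Enumerate all 2-bundle partitions and take the smaller bundle:
  Partition 1: {45} vs {35,22} -> bundles 45, 57; min = 45
  Partition 2: {35} vs {45,22} -> bundles 35, 67; min = 35
  Partition 3: {22} vs {45,35} -> bundles 22, 80; min = 22
Step 3: MMS = max(45, 35, 22) = 45

45


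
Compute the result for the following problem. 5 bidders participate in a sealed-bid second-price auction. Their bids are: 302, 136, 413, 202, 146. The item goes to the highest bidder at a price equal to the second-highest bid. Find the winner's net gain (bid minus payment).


Step 1: Sort bids in descending order: 413, 302, 202, 146, 136
Step 2: The winning bid is the highest: 413
Step 3: The payment equals the second-highest bid: 302
Step 4: Surplus = winner's bid - payment = 413 - 302 = 111

111


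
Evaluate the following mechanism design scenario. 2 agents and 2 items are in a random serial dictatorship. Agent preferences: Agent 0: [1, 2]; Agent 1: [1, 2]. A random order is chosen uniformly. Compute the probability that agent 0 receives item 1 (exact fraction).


Step 1: Agent 0 wants item 1
Step 2: There are 2 possible orderings of agents
Step 3: In 1 orderings, agent 0 gets item 1
Step 4: Probability = 1/2

1/2


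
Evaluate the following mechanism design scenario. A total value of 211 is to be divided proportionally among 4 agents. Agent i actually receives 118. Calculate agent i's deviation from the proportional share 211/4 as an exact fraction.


Step 1: Proportional share = 211/4
Step 2: Agent's actual allocation = 118
Step 3: Excess = 118 - 211/4 = 261/4

261/4


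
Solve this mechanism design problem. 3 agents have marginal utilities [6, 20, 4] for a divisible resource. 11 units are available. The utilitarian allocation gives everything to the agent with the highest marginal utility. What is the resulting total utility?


Step 1: The marginal utilities are [6, 20, 4]
Step 2: The highest marginal utility is 20
Step 3: All 11 units go to that agent
Step 4: Total utility = 20 * 11 = 220

220


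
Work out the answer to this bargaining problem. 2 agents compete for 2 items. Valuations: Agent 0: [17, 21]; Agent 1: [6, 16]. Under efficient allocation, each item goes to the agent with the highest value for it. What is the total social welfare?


Step 1: For each item, find the maximum value among all agents.
Step 2: Item 0 -> Agent 0 (value 17)
Step 3: Item 1 -> Agent 0 (value 21)
Step 4: Total welfare = 17 + 21 = 38

38


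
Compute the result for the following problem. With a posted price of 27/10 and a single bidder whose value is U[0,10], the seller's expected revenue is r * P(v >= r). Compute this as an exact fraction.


Step 1: Posted price r = 27/10, value support [0,10]
Step 2: P(v >= r) = (10 - 27/10)/10 = 73/100
Step 3: Expected revenue = r * P(v >= r) = 27/10 * 73/100
Step 4: Revenue = 1971/1000

1971/1000


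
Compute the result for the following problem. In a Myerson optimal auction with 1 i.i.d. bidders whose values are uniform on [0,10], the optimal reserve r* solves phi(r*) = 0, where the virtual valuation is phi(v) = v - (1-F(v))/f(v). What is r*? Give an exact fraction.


Step 1: For U[0,10], F(v) = v/10 and f(v) = 1/10
Step 2: phi(v) = v - (1 - v/10)/(1/10) = v - (10 - v) = 2v - 10
Step 3: Set phi(r*) = 0: 2r* - 10 = 0
Step 4: r* = 10/2 = 5 (the number of bidders n = 1 does not enter)

5


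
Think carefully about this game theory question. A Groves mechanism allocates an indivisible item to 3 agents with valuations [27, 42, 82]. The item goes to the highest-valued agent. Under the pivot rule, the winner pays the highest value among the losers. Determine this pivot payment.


Step 1: The efficient winner is agent 2 with value 82
Step 2: Other agents' values: [27, 42]
Step 3: Pivot payment = max(others) = 42
Step 4: The winner pays 42

42


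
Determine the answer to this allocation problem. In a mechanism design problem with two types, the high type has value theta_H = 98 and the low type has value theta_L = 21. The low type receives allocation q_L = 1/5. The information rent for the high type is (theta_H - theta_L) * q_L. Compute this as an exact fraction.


Step 1: theta_H - theta_L = 98 - 21 = 77
Step 2: Information rent = (theta_H - theta_L) * q_L
Step 3: = 77 * 1/5
Step 4: = 77/5

77/5


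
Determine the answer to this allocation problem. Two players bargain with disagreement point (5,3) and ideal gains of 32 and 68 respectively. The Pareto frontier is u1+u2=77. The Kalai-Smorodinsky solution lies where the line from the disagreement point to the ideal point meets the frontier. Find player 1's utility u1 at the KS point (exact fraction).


Step 1: At the KS point, (u1-d1)/r1 = (u2-d2)/r2 = t and u1+u2 = 77
Step 2: u1 = d1 + r1*t and u2 = d2 + r2*t, so (d1 + r1*t) + (d2 + r2*t) = 77
Step 3: t = (77 - 5 - 3)/(32 + 68) = 69/100
Step 4: u1 = d1 + r1*t = 5 + 32 * 69/100 = 677/25
Step 5: (Check: u2 = d2 + r2*t = 1248/25; u1+u2 = 677/25 + 1248/25 = 77, on the frontier.)

677/25


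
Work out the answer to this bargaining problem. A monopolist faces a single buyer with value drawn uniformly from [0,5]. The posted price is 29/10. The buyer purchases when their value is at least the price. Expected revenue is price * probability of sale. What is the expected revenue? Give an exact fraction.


Step 1: Posted price r = 29/10, value support [0,5]
Step 2: P(v >= r) = (5 - 29/10)/5 = 21/50
Step 3: Expected revenue = r * P(v >= r) = 29/10 * 21/50
Step 4: Revenue = 609/500

609/500


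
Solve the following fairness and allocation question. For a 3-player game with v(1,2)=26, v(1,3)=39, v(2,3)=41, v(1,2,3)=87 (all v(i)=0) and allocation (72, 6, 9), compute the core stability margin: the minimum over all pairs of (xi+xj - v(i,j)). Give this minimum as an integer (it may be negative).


Step 1: Slack for coalition (1,2): x1+x2 - v12 = 78 - 26 = 52
Step 2: Slack for coalition (1,3): x1+x3 - v13 = 81 - 39 = 42
Step 3: Slack for coalition (2,3): x2+x3 - v23 = 15 - 41 = -26
Step 4: Minimum slack = min(52, 42, -26) = -26, attained by (2,3); coalition (2,3) can block (slack < 0), so the allocation is not in the core

-26


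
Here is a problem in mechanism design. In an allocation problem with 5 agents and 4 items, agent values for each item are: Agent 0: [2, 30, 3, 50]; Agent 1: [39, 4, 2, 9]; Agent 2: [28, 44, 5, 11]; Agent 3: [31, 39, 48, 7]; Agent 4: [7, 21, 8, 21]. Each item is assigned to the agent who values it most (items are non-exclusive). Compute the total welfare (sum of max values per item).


Step 1: For each item, find the maximum value among all agents.
Step 2: Item 0 -> Agent 1 (value 39)
Step 3: Item 1 -> Agent 2 (value 44)
Step 4: Item 2 -> Agent 3 (value 48)
Step 5: Item 3 -> Agent 0 (value 50)
Step 6: Total welfare = 39 + 44 + 48 + 50 = 181

181


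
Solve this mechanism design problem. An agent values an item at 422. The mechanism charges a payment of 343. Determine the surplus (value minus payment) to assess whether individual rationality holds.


Step 1: Surplus = value - payment = 422 - 343 = 79
Step 2: IR is satisfied (surplus >= 0)

79


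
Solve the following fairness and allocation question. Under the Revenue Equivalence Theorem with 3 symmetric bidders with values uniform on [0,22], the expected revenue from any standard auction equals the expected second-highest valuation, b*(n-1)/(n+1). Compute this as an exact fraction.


Step 1: By Revenue Equivalence, expected revenue = b*(n-1)/(n+1)
Step 2: Substituting n = 3, b = 22
Step 3: Revenue = 22*(3-1)/(3+1) = 22*2/4
Step 4: Revenue = 44/4 = 11

11


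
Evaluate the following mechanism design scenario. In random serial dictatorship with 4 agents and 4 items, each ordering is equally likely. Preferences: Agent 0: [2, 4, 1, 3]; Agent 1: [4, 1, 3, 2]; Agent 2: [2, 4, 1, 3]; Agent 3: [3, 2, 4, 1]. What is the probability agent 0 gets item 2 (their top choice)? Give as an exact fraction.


Step 1: Agent 0 wants item 2
Step 2: There are 24 possible orderings of agents
Step 3: In 12 orderings, agent 0 gets item 2
Step 4: Probability = 12/24 = 1/2

1/2


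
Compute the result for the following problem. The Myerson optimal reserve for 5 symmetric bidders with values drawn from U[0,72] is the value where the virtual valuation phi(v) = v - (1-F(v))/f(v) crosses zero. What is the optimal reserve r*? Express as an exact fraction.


Step 1: For U[0,72], F(v) = v/72 and f(v) = 1/72
Step 2: phi(v) = v - (1 - v/72)/(1/72) = v - (72 - v) = 2v - 72
Step 3: Set phi(r*) = 0: 2r* - 72 = 0
Step 4: r* = 72/2 = 36 (the number of bidders n = 5 does not enter)

36


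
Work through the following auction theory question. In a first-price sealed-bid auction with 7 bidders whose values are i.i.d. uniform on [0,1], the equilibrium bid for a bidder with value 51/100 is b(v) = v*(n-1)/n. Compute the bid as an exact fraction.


Step 1: The symmetric BNE bidding function is b(v) = v * (n-1) / n
Step 2: Substitute v = 51/100 and n = 7
Step 3: b = 51/100 * 6/7
Step 4: b = 153/350

153/350


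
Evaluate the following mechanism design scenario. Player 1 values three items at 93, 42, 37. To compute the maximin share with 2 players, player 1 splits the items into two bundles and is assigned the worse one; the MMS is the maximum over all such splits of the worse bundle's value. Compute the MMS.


Step 1: Item values = 93, 42, 37
Step 2: Enumerate all 2-bundle partitions and take the smaller bundle:
  Partition 1: {93} vs {42,37} -> bundles 93, 79; min = 79
  Partition 2: {42} vs {93,37} -> bundles 42, 130; min = 42
  Partition 3: {37} vs {93,42} -> bundles 37, 135; min = 37
Step 3: MMS = max(79, 42, 37) = 79

79


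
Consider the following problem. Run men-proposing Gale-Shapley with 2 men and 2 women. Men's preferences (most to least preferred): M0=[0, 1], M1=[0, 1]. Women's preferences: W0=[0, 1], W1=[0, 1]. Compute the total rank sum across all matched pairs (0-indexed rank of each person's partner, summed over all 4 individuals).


Step 1: Run Gale-Shapley (men propose, women hold best offer):
  M0 proposes to W0; she accepts
  M1 proposes to W0; rejected
  M1 proposes to W1; she accepts
Step 2: Final matching: W0-M0, W1-M1
Step 3: 0-indexed ranks (man's rank of his match, then woman's): 0 + 0 + 1 + 1
Step 4: Total rank sum = 2

2


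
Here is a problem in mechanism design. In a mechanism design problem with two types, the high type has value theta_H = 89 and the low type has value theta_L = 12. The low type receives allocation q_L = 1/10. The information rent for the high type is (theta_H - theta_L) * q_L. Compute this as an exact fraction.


Step 1: theta_H - theta_L = 89 - 12 = 77
Step 2: Information rent = (theta_H - theta_L) * q_L
Step 3: = 77 * 1/10
Step 4: = 77/10

77/10


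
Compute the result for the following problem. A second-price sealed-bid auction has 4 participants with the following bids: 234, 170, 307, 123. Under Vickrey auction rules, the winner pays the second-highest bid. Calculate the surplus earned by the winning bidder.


Step 1: Sort bids in descending order: 307, 234, 170, 123
Step 2: The winning bid is the highest: 307
Step 3: The payment equals the second-highest bid: 234
Step 4: Surplus = winner's bid - payment = 307 - 234 = 73

73


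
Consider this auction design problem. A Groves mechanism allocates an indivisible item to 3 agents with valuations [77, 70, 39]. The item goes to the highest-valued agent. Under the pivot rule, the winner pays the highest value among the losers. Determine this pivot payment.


Step 1: The efficient winner is agent 0 with value 77
Step 2: Other agents' values: [70, 39]
Step 3: Pivot payment = max(others) = 70
Step 4: The winner pays 70

70


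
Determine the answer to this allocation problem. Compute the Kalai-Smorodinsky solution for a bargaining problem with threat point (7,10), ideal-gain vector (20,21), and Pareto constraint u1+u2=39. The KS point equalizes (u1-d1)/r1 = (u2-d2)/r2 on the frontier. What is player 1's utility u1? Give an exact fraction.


Step 1: At the KS point, (u1-d1)/r1 = (u2-d2)/r2 = t and u1+u2 = 39
Step 2: u1 = d1 + r1*t and u2 = d2 + r2*t, so (d1 + r1*t) + (d2 + r2*t) = 39
Step 3: t = (39 - 7 - 10)/(20 + 21) = 22/41
Step 4: u1 = d1 + r1*t = 7 + 20 * 22/41 = 727/41
Step 5: (Check: u2 = d2 + r2*t = 872/41; u1+u2 = 727/41 + 872/41 = 39, on the frontier.)

727/41


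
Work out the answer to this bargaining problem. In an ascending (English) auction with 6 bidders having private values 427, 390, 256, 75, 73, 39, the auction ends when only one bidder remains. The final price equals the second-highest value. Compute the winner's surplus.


Step 1: Identify the highest value: 427
Step 2: Identify the second-highest value: 390
Step 3: The final price = second-highest value = 390
Step 4: Surplus = 427 - 390 = 37

37


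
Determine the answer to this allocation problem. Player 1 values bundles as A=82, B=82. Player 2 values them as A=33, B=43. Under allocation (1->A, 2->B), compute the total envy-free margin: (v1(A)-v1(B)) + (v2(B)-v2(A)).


Step 1: Player 1's margin = v1(A) - v1(B) = 82 - 82 = 0
Step 2: Player 2's margin = v2(B) - v2(A) = 43 - 33 = 10
Step 3: Total margin = 0 + 10 = 10

10


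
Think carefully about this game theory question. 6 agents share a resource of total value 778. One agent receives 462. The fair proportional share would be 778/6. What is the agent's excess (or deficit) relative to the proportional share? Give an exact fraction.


Step 1: Proportional share = 778/6 = 389/3
Step 2: Agent's actual allocation = 462
Step 3: Excess = 462 - 389/3 = 997/3

997/3


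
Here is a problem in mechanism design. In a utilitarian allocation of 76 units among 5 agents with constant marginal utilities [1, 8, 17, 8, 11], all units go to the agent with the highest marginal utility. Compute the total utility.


Step 1: The marginal utilities are [1, 8, 17, 8, 11]
Step 2: The highest marginal utility is 17
Step 3: All 76 units go to that agent
Step 4: Total utility = 17 * 76 = 1292

1292


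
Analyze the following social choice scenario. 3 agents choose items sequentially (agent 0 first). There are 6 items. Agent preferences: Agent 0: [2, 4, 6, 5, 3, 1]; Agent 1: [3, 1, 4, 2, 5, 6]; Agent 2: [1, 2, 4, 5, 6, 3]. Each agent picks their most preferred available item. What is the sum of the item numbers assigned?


Step 1: Agent 0 picks item 2
Step 2: Agent 1 picks item 3
Step 3: Agent 2 picks item 1
Step 4: Sum = 2 + 3 + 1 = 6

6


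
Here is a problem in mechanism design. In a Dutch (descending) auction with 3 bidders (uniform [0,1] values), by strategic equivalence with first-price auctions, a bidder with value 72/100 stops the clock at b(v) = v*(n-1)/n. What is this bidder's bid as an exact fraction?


Step 1: Dutch auctions are strategically equivalent to first-price auctions
Step 2: The equilibrium bid is b(v) = v*(n-1)/n
Step 3: b = 18/25 * 2/3
Step 4: b = 12/25

12/25


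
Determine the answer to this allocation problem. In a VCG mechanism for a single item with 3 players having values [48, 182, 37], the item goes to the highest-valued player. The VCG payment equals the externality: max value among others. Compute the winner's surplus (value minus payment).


Step 1: The winner is the agent with the highest value: agent 1 with value 182
Step 2: Values of other agents: [48, 37]
Step 3: VCG payment = max of others' values = 48
Step 4: Surplus = 182 - 48 = 134

134


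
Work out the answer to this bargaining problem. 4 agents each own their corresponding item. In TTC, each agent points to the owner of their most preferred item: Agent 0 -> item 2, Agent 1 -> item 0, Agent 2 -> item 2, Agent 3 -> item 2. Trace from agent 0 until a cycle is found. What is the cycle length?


Step 1: Trace the pointer graph from agent 0: 0 -> 2 -> 2
Step 2: A cycle is detected when we revisit agent 2
Step 3: The cycle is: 2 -> 2
Step 4: Cycle length = 1

1


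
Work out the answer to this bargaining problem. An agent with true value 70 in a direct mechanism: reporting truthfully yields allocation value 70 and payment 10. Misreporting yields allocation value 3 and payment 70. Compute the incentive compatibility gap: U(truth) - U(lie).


Step 1: U(truth) = value - payment = 70 - 10 = 60
Step 2: U(lie) = allocation - payment = 3 - 70 = -67
Step 3: IC gap = 60 - (-67) = 127

127


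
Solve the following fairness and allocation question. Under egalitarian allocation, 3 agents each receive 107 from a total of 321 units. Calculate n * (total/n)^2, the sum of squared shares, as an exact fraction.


Step 1: Each agent's share = 321/3 = 107
Step 2: Square of each share = (107)^2 = 11449
Step 3: Sum of squares = 3 * 11449 = 34347

34347


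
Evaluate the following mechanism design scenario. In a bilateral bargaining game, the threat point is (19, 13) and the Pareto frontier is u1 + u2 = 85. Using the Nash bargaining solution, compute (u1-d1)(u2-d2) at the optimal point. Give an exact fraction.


Step 1: The Nash solution splits surplus symmetrically above the disagreement point
Step 2: u1 = (total + d1 - d2)/2 = (85 + 19 - 13)/2 = 91/2
Step 3: u2 = (total - d1 + d2)/2 = (85 - 19 + 13)/2 = 79/2
Step 4: Nash product = (91/2 - 19) * (79/2 - 13)
Step 5: = 53/2 * 53/2 = 2809/4

2809/4


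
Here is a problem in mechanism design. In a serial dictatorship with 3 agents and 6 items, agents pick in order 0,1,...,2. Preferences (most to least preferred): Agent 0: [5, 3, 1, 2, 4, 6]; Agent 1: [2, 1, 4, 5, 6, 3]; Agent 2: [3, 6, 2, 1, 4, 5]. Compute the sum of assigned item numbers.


Step 1: Agent 0 picks item 5
Step 2: Agent 1 picks item 2
Step 3: Agent 2 picks item 3
Step 4: Sum = 5 + 2 + 3 = 10

10


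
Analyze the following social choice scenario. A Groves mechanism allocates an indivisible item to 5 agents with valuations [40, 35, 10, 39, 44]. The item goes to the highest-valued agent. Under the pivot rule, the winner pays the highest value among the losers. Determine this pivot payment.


Step 1: The efficient winner is agent 4 with value 44
Step 2: Other agents' values: [40, 35, 10, 39]
Step 3: Pivot payment = max(others) = 40
Step 4: The winner pays 40

40


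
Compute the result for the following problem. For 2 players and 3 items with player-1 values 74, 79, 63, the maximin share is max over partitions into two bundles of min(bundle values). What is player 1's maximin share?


Step 1: Item values = 74, 79, 63
Step 2: Enumerate all 2-bundle partitions and take the smaller bundle:
  Partition 1: {74} vs {79,63} -> bundles 74, 142; min = 74
  Partition 2: {79} vs {74,63} -> bundles 79, 137; min = 79
  Partition 3: {63} vs {74,79} -> bundles 63, 153; min = 63
Step 3: MMS = max(74, 79, 63) = 79

79


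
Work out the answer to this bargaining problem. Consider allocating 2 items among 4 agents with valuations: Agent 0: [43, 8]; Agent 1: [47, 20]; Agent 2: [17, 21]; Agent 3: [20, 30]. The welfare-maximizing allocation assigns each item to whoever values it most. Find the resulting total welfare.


Step 1: For each item, find the maximum value among all agents.
Step 2: Item 0 -> Agent 1 (value 47)
Step 3: Item 1 -> Agent 3 (value 30)
Step 4: Total welfare = 47 + 30 = 77

77
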